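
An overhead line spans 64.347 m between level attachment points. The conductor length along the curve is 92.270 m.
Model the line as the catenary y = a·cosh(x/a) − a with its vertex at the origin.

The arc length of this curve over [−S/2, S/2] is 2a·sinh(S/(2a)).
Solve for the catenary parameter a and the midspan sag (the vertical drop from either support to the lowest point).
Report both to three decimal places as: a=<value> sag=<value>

a=21.126 sag=29.616

seed: a₀ = √(S³/(24(L−S))) = √(64.347³/(24·27.923)) = 19.939111
iter 1: u=1.613587  f(a)=+3.869e+00  f'(a)=-3.601e+00  a ← 19.939111 − (+3.869e+00/-3.601e+00) = 21.013405
iter 2: u=1.531094  f(a)=+3.347e-01  f'(a)=-3.003e+00  a ← 21.013405 − (+3.347e-01/-3.003e+00) = 21.124858
iter 3: u=1.523016  f(a)=+3.028e-03  f'(a)=-2.949e+00  a ← 21.124858 − (+3.028e-03/-2.949e+00) = 21.125885
iter 4: u=1.522942  f(a)=+2.529e-07  f'(a)=-2.948e+00  a ← 21.125885 − (+2.529e-07/-2.948e+00) = 21.125885
iter 5: u=1.522942  f(a)=-1.421e-14  f'(a)=-2.948e+00  a ← 21.125885 − (-1.421e-14/-2.948e+00) = 21.125885
converged: |Δa| < 1e-12 after 5 iterations
sag = a·(cosh(S/(2a)) − 1) = 21.125885·(cosh(1.522942) − 1) = 29.616023
T_max/T_min = cosh(S/(2a)) = 2.401883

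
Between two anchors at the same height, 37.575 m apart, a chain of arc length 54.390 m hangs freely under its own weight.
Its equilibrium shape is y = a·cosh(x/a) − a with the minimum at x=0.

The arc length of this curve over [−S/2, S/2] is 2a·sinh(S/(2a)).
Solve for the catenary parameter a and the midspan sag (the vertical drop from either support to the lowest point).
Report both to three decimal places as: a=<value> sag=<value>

a=12.168 sag=17.625

seed: a₀ = √(S³/(24(L−S))) = √(37.575³/(24·16.815)) = 11.465538
iter 1: u=1.638606  f(a)=+2.407e+00  f'(a)=-3.800e+00  a ← 11.465538 − (+2.407e+00/-3.800e+00) = 12.099015
iter 2: u=1.552812  f(a)=+2.139e-01  f'(a)=-3.152e+00  a ← 12.099015 − (+2.139e-01/-3.152e+00) = 12.166876
iter 3: u=1.544152  f(a)=+2.053e-03  f'(a)=-3.092e+00  a ← 12.166876 − (+2.053e-03/-3.092e+00) = 12.167540
iter 4: u=1.544067  f(a)=+1.931e-07  f'(a)=-3.091e+00  a ← 12.167540 − (+1.931e-07/-3.091e+00) = 12.167540
iter 5: u=1.544067  f(a)=+0.000e+00  f'(a)=-3.091e+00  a ← 12.167540 − (+0.000e+00/-3.091e+00) = 12.167540
converged: |Δa| < 1e-12 after 5 iterations
sag = a·(cosh(S/(2a)) − 1) = 12.167540·(cosh(1.544067) − 1) = 17.625363
T_max/T_min = cosh(S/(2a)) = 2.448556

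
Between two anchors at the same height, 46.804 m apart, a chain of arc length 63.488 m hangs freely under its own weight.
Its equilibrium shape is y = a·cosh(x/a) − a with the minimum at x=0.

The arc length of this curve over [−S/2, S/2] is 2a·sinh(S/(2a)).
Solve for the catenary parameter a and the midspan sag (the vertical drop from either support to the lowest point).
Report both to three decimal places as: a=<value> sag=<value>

seed: a₀ = √(S³/(24(L−S))) = √(46.804³/(24·16.684)) = 16.001797
iter 1: u=1.462461  f(a)=+1.878e+00  f'(a)=-2.567e+00  a ← 16.001797 − (+1.878e+00/-2.567e+00) = 16.733390
iter 2: u=1.398521  f(a)=+1.365e-01  f'(a)=-2.206e+00  a ← 16.733390 − (+1.365e-01/-2.206e+00) = 16.795246
iter 3: u=1.393370  f(a)=+8.454e-04  f'(a)=-2.179e+00  a ← 16.795246 − (+8.454e-04/-2.179e+00) = 16.795634
iter 4: u=1.393338  f(a)=+3.290e-08  f'(a)=-2.179e+00  a ← 16.795634 − (+3.290e-08/-2.179e+00) = 16.795634
iter 5: u=1.393338  f(a)=-1.421e-14  f'(a)=-2.179e+00  a ← 16.795634 − (-1.421e-14/-2.179e+00) = 16.795634
converged: |Δa| < 1e-12 after 5 iterations
sag = a·(cosh(S/(2a)) − 1) = 16.795634·(cosh(1.393338) − 1) = 19.117802
T_max/T_min = cosh(S/(2a)) = 2.138260

a=16.796 sag=19.118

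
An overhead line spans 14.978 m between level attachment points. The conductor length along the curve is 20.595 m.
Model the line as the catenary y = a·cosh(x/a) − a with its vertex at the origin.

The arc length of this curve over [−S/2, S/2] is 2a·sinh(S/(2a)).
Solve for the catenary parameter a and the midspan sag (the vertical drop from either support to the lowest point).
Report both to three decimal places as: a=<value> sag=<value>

a=5.252 sag=6.307

seed: a₀ = √(S³/(24(L−S))) = √(14.978³/(24·5.617)) = 4.992556
iter 1: u=1.500033  f(a)=+6.669e-01  f'(a)=-2.799e+00  a ← 4.992556 − (+6.669e-01/-2.799e+00) = 5.230821
iter 2: u=1.431707  f(a)=+5.071e-02  f'(a)=-2.388e+00  a ← 5.230821 − (+5.071e-02/-2.388e+00) = 5.252057
iter 3: u=1.425918  f(a)=+3.466e-04  f'(a)=-2.355e+00  a ← 5.252057 − (+3.466e-04/-2.355e+00) = 5.252204
iter 4: u=1.425878  f(a)=+1.643e-08  f'(a)=-2.355e+00  a ← 5.252204 − (+1.643e-08/-2.355e+00) = 5.252204
iter 5: u=1.425878  f(a)=-3.553e-15  f'(a)=-2.355e+00  a ← 5.252204 − (-3.553e-15/-2.355e+00) = 5.252204
converged: |Δa| < 1e-12 after 5 iterations
sag = a·(cosh(S/(2a)) − 1) = 5.252204·(cosh(1.425878) − 1) = 6.307388
T_max/T_min = cosh(S/(2a)) = 2.200903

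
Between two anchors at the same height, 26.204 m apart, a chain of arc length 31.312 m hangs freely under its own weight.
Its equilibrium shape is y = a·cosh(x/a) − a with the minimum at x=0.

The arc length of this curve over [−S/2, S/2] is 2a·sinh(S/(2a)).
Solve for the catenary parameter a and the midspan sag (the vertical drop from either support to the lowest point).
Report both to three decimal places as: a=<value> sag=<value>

a=12.454 sag=7.551

seed: a₀ = √(S³/(24(L−S))) = √(26.204³/(24·5.108)) = 12.114914
iter 1: u=1.081477  f(a)=+3.072e-01  f'(a)=-9.461e-01  a ← 12.114914 − (+3.072e-01/-9.461e-01) = 12.439584
iter 2: u=1.053251  f(a)=+1.278e-02  f'(a)=-8.688e-01  a ← 12.439584 − (+1.278e-02/-8.688e-01) = 12.454294
iter 3: u=1.052007  f(a)=+2.426e-05  f'(a)=-8.656e-01  a ← 12.454294 − (+2.426e-05/-8.656e-01) = 12.454322
iter 4: u=1.052004  f(a)=+8.772e-11  f'(a)=-8.655e-01  a ← 12.454322 − (+8.772e-11/-8.655e-01) = 12.454322
iter 5: u=1.052004  f(a)=+3.553e-15  f'(a)=-8.655e-01  a ← 12.454322 − (+3.553e-15/-8.655e-01) = 12.454322
converged: |Δa| < 1e-12 after 5 iterations
sag = a·(cosh(S/(2a)) − 1) = 12.454322·(cosh(1.052004) − 1) = 7.551189
T_max/T_min = cosh(S/(2a)) = 1.606311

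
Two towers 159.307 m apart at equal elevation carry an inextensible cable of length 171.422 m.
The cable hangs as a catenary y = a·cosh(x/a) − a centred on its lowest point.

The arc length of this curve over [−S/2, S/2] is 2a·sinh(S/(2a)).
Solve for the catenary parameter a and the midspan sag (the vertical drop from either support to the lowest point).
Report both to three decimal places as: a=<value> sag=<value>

seed: a₀ = √(S³/(24(L−S))) = √(159.307³/(24·12.115)) = 117.919318
iter 1: u=0.675492  f(a)=+2.794e-01  f'(a)=-2.150e-01  a ← 117.919318 − (+2.794e-01/-2.150e-01) = 119.218884
iter 2: u=0.668128  f(a)=+4.686e-03  f'(a)=-2.079e-01  a ← 119.218884 − (+4.686e-03/-2.079e-01) = 119.241431
iter 3: u=0.668002  f(a)=+1.368e-06  f'(a)=-2.077e-01  a ← 119.241431 − (+1.368e-06/-2.077e-01) = 119.241437
iter 4: u=0.668002  f(a)=+1.705e-13  f'(a)=-2.077e-01  a ← 119.241437 − (+1.705e-13/-2.077e-01) = 119.241437
converged: |Δa| < 1e-12 after 4 iterations
sag = a·(cosh(S/(2a)) − 1) = 119.241437·(cosh(0.668002) − 1) = 27.608472
T_max/T_min = cosh(S/(2a)) = 1.231534

a=119.241 sag=27.608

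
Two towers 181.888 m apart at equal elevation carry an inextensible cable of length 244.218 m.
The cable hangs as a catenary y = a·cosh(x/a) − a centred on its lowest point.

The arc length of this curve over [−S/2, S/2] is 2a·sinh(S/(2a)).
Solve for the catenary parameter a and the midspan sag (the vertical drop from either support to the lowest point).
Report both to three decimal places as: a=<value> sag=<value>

a=66.457 sag=72.565

seed: a₀ = √(S³/(24(L−S))) = √(181.888³/(24·62.330)) = 63.423746
iter 1: u=1.433911  f(a)=+6.731e+00  f'(a)=-2.400e+00  a ← 63.423746 − (+6.731e+00/-2.400e+00) = 66.227636
iter 2: u=1.373203  f(a)=+4.721e-01  f'(a)=-2.075e+00  a ← 66.227636 − (+4.721e-01/-2.075e+00) = 66.455192
iter 3: u=1.368501  f(a)=+2.709e-03  f'(a)=-2.051e+00  a ← 66.455192 − (+2.709e-03/-2.051e+00) = 66.456513
iter 4: u=1.368474  f(a)=+9.039e-08  f'(a)=-2.051e+00  a ← 66.456513 − (+9.039e-08/-2.051e+00) = 66.456513
iter 5: u=1.368474  f(a)=+0.000e+00  f'(a)=-2.051e+00  a ← 66.456513 − (+0.000e+00/-2.051e+00) = 66.456513
converged: |Δa| < 1e-12 after 5 iterations
sag = a·(cosh(S/(2a)) − 1) = 66.456513·(cosh(1.368474) − 1) = 72.565341
T_max/T_min = cosh(S/(2a)) = 2.091922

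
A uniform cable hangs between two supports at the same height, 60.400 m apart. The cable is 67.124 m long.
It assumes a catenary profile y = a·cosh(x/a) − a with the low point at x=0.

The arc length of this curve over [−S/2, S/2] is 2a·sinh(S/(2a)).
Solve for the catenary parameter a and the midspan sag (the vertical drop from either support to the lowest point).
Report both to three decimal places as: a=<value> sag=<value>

a=37.554 sag=12.812

seed: a₀ = √(S³/(24(L−S))) = √(60.400³/(24·6.724)) = 36.951829
iter 1: u=0.817280  f(a)=+2.282e-01  f'(a)=-3.888e-01  a ← 36.951829 − (+2.282e-01/-3.888e-01) = 37.538638
iter 2: u=0.804504  f(a)=+5.549e-03  f'(a)=-3.701e-01  a ← 37.538638 − (+5.549e-03/-3.701e-01) = 37.553629
iter 3: u=0.804183  f(a)=+3.463e-06  f'(a)=-3.697e-01  a ← 37.553629 − (+3.463e-06/-3.697e-01) = 37.553638
iter 4: u=0.804183  f(a)=+1.350e-12  f'(a)=-3.697e-01  a ← 37.553638 − (+1.350e-12/-3.697e-01) = 37.553638
converged: |Δa| < 1e-12 after 4 iterations
sag = a·(cosh(S/(2a)) − 1) = 37.553638·(cosh(0.804183) − 1) = 12.811862
T_max/T_min = cosh(S/(2a)) = 1.341162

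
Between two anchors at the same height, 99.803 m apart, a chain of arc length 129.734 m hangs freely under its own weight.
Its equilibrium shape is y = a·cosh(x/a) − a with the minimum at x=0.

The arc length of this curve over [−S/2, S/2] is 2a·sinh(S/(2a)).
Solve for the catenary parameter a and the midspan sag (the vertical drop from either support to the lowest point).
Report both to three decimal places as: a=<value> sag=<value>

a=38.770 sag=36.800

seed: a₀ = √(S³/(24(L−S))) = √(99.803³/(24·29.931)) = 37.200533
iter 1: u=1.341419  f(a)=+2.811e+00  f'(a)=-1.918e+00  a ← 37.200533 − (+2.811e+00/-1.918e+00) = 38.666253
iter 2: u=1.290570  f(a)=+1.747e-01  f'(a)=-1.686e+00  a ← 38.666253 − (+1.747e-01/-1.686e+00) = 38.769840
iter 3: u=1.287122  f(a)=+7.734e-04  f'(a)=-1.671e+00  a ← 38.769840 − (+7.734e-04/-1.671e+00) = 38.770303
iter 4: u=1.287106  f(a)=+1.531e-08  f'(a)=-1.671e+00  a ← 38.770303 − (+1.531e-08/-1.671e+00) = 38.770303
iter 5: u=1.287106  f(a)=+2.842e-14  f'(a)=-1.671e+00  a ← 38.770303 − (+2.842e-14/-1.671e+00) = 38.770303
converged: |Δa| < 1e-12 after 5 iterations
sag = a·(cosh(S/(2a)) − 1) = 38.770303·(cosh(1.287106) − 1) = 36.799956
T_max/T_min = cosh(S/(2a)) = 1.949179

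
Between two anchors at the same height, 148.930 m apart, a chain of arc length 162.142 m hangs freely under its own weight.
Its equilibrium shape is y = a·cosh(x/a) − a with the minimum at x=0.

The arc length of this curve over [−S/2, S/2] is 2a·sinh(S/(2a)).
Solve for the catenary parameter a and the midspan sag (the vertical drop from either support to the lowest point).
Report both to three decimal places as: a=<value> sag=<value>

seed: a₀ = √(S³/(24(L−S))) = √(148.930³/(24·13.212)) = 102.066537
iter 1: u=0.729573  f(a)=+3.561e-01  f'(a)=-2.729e-01  a ← 102.066537 − (+3.561e-01/-2.729e-01) = 103.371287
iter 2: u=0.720364  f(a)=+6.944e-03  f'(a)=-2.624e-01  a ← 103.371287 − (+6.944e-03/-2.624e-01) = 103.397751
iter 3: u=0.720180  f(a)=+2.756e-06  f'(a)=-2.622e-01  a ← 103.397751 − (+2.756e-06/-2.622e-01) = 103.397761
iter 4: u=0.720180  f(a)=+4.263e-13  f'(a)=-2.622e-01  a ← 103.397761 − (+4.263e-13/-2.622e-01) = 103.397761
converged: |Δa| < 1e-12 after 4 iterations
sag = a·(cosh(S/(2a)) − 1) = 103.397761·(cosh(0.720180) − 1) = 27.993274
T_max/T_min = cosh(S/(2a)) = 1.270734

a=103.398 sag=27.993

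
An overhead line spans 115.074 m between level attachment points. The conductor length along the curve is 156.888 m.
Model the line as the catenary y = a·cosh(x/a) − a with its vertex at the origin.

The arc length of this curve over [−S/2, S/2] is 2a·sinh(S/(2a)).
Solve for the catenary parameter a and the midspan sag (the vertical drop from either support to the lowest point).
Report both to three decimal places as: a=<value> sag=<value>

seed: a₀ = √(S³/(24(L−S))) = √(115.074³/(24·41.814)) = 38.967212
iter 1: u=1.476549  f(a)=+4.802e+00  f'(a)=-2.652e+00  a ← 38.967212 − (+4.802e+00/-2.652e+00) = 40.777979
iter 2: u=1.410982  f(a)=+3.550e-01  f'(a)=-2.273e+00  a ← 40.777979 − (+3.550e-01/-2.273e+00) = 40.934160
iter 3: u=1.405599  f(a)=+2.283e-03  f'(a)=-2.244e+00  a ← 40.934160 − (+2.283e-03/-2.244e+00) = 40.935177
iter 4: u=1.405564  f(a)=+9.572e-08  f'(a)=-2.244e+00  a ← 40.935177 − (+9.572e-08/-2.244e+00) = 40.935177
iter 5: u=1.405564  f(a)=-2.842e-14  f'(a)=-2.244e+00  a ← 40.935177 − (-2.842e-14/-2.244e+00) = 40.935177
converged: |Δa| < 1e-12 after 5 iterations
sag = a·(cosh(S/(2a)) − 1) = 40.935177·(cosh(1.405564) − 1) = 47.547306
T_max/T_min = cosh(S/(2a)) = 2.161527

a=40.935 sag=47.547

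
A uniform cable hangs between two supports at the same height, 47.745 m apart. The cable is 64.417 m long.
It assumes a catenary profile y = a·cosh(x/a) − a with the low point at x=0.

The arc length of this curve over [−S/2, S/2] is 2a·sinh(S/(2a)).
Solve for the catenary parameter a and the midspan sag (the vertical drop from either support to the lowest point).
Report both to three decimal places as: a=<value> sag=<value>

a=17.295 sag=19.263

seed: a₀ = √(S³/(24(L−S))) = √(47.745³/(24·16.672)) = 16.492723
iter 1: u=1.447457  f(a)=+1.836e+00  f'(a)=-2.478e+00  a ← 16.492723 − (+1.836e+00/-2.478e+00) = 17.233645
iter 2: u=1.385226  f(a)=+1.310e-01  f'(a)=-2.136e+00  a ← 17.233645 − (+1.310e-01/-2.136e+00) = 17.294962
iter 3: u=1.380315  f(a)=+7.797e-04  f'(a)=-2.111e+00  a ← 17.294962 − (+7.797e-04/-2.111e+00) = 17.295331
iter 4: u=1.380286  f(a)=+2.799e-08  f'(a)=-2.111e+00  a ← 17.295331 − (+2.799e-08/-2.111e+00) = 17.295331
iter 5: u=1.380286  f(a)=+0.000e+00  f'(a)=-2.111e+00  a ← 17.295331 − (+0.000e+00/-2.111e+00) = 17.295331
converged: |Δa| < 1e-12 after 5 iterations
sag = a·(cosh(S/(2a)) − 1) = 17.295331·(cosh(1.380286) − 1) = 19.263060
T_max/T_min = cosh(S/(2a)) = 2.113772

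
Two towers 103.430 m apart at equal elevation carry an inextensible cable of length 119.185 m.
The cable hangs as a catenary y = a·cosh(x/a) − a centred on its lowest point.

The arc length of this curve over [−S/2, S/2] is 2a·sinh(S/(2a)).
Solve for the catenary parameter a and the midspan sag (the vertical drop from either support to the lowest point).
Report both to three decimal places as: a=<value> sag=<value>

seed: a₀ = √(S³/(24(L−S))) = √(103.430³/(24·15.755)) = 54.094731
iter 1: u=0.956008  f(a)=+7.358e-01  f'(a)=-6.375e-01  a ← 54.094731 − (+7.358e-01/-6.375e-01) = 55.248975
iter 2: u=0.936035  f(a)=+2.421e-02  f'(a)=-5.962e-01  a ← 55.248975 − (+2.421e-02/-5.962e-01) = 55.289586
iter 3: u=0.935348  f(a)=+2.819e-05  f'(a)=-5.948e-01  a ← 55.289586 − (+2.819e-05/-5.948e-01) = 55.289633
iter 4: u=0.935347  f(a)=+3.828e-11  f'(a)=-5.948e-01  a ← 55.289633 − (+3.828e-11/-5.948e-01) = 55.289633
iter 5: u=0.935347  f(a)=+0.000e+00  f'(a)=-5.948e-01  a ← 55.289633 − (+0.000e+00/-5.948e-01) = 55.289633
converged: |Δa| < 1e-12 after 5 iterations
sag = a·(cosh(S/(2a)) − 1) = 55.289633·(cosh(0.935347) − 1) = 26.001262
T_max/T_min = cosh(S/(2a)) = 1.470274

a=55.290 sag=26.001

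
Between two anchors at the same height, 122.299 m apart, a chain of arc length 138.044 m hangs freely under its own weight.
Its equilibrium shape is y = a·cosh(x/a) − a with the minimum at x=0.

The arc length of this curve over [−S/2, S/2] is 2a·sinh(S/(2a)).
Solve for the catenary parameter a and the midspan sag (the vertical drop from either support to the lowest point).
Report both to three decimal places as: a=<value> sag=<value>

seed: a₀ = √(S³/(24(L−S))) = √(122.299³/(24·15.745)) = 69.575671
iter 1: u=0.878892  f(a)=+6.194e-01  f'(a)=-4.885e-01  a ← 69.575671 − (+6.194e-01/-4.885e-01) = 70.843565
iter 2: u=0.863162  f(a)=+1.734e-02  f'(a)=-4.615e-01  a ← 70.843565 − (+1.734e-02/-4.615e-01) = 70.881129
iter 3: u=0.862705  f(a)=+1.445e-05  f'(a)=-4.608e-01  a ← 70.881129 − (+1.445e-05/-4.608e-01) = 70.881161
iter 4: u=0.862705  f(a)=+1.003e-11  f'(a)=-4.608e-01  a ← 70.881161 − (+1.003e-11/-4.608e-01) = 70.881161
converged: |Δa| < 1e-12 after 4 iterations
sag = a·(cosh(S/(2a)) − 1) = 70.881161·(cosh(0.862705) − 1) = 28.054048
T_max/T_min = cosh(S/(2a)) = 1.395790

a=70.881 sag=28.054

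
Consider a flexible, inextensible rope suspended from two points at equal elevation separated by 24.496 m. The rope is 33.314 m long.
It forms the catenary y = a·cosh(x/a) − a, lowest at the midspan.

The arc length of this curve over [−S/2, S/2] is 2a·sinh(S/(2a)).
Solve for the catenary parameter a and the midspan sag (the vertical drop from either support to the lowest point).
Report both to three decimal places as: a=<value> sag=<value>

seed: a₀ = √(S³/(24(L−S))) = √(24.496³/(24·8.818)) = 8.333973
iter 1: u=1.469647  f(a)=+1.003e+00  f'(a)=-2.610e+00  a ← 8.333973 − (+1.003e+00/-2.610e+00) = 8.718181
iter 2: u=1.404880  f(a)=+7.351e-02  f'(a)=-2.240e+00  a ← 8.718181 − (+7.351e-02/-2.240e+00) = 8.750999
iter 3: u=1.399612  f(a)=+4.642e-04  f'(a)=-2.212e+00  a ← 8.750999 − (+4.642e-04/-2.212e+00) = 8.751209
iter 4: u=1.399578  f(a)=+1.877e-08  f'(a)=-2.212e+00  a ← 8.751209 − (+1.877e-08/-2.212e+00) = 8.751209
iter 5: u=1.399578  f(a)=+7.105e-15  f'(a)=-2.212e+00  a ← 8.751209 − (+7.105e-15/-2.212e+00) = 8.751209
converged: |Δa| < 1e-12 after 5 iterations
sag = a·(cosh(S/(2a)) − 1) = 8.751209·(cosh(1.399578) − 1) = 10.064724
T_max/T_min = cosh(S/(2a)) = 2.150095

a=8.751 sag=10.065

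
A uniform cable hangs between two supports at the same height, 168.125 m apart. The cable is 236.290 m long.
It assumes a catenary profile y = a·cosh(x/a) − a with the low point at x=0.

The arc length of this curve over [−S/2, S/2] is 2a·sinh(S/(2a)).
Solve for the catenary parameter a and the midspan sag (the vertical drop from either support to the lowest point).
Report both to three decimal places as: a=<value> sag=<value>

seed: a₀ = √(S³/(24(L−S))) = √(168.125³/(24·68.165)) = 53.896691
iter 1: u=1.559697  f(a)=+8.788e+00  f'(a)=-3.201e+00  a ← 53.896691 − (+8.788e+00/-3.201e+00) = 56.642279
iter 2: u=1.484095  f(a)=+7.162e-01  f'(a)=-2.698e+00  a ← 56.642279 − (+7.162e-01/-2.698e+00) = 56.907671
iter 3: u=1.477173  f(a)=+5.689e-03  f'(a)=-2.656e+00  a ← 56.907671 − (+5.689e-03/-2.656e+00) = 56.909813
iter 4: u=1.477118  f(a)=+3.652e-07  f'(a)=-2.655e+00  a ← 56.909813 − (+3.652e-07/-2.655e+00) = 56.909813
iter 5: u=1.477118  f(a)=+2.842e-14  f'(a)=-2.655e+00  a ← 56.909813 − (+2.842e-14/-2.655e+00) = 56.909813
converged: |Δa| < 1e-12 after 5 iterations
sag = a·(cosh(S/(2a)) − 1) = 56.909813·(cosh(1.477118) − 1) = 74.227397
T_max/T_min = cosh(S/(2a)) = 2.304299

a=56.910 sag=74.227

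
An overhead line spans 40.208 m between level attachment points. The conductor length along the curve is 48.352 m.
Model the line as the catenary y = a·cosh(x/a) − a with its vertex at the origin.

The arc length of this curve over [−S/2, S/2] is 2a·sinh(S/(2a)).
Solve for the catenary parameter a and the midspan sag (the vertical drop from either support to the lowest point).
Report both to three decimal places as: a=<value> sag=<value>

seed: a₀ = √(S³/(24(L−S))) = √(40.208³/(24·8.144)) = 18.236614
iter 1: u=1.102398  f(a)=+5.094e-01  f'(a)=-1.007e+00  a ← 18.236614 − (+5.094e-01/-1.007e+00) = 18.742745
iter 2: u=1.072628  f(a)=+2.198e-02  f'(a)=-9.214e-01  a ← 18.742745 − (+2.198e-02/-9.214e-01) = 18.766598
iter 3: u=1.071265  f(a)=+4.499e-05  f'(a)=-9.176e-01  a ← 18.766598 − (+4.499e-05/-9.176e-01) = 18.766647
iter 4: u=1.071262  f(a)=+1.894e-10  f'(a)=-9.176e-01  a ← 18.766647 − (+1.894e-10/-9.176e-01) = 18.766647
iter 5: u=1.071262  f(a)=+0.000e+00  f'(a)=-9.176e-01  a ← 18.766647 − (+0.000e+00/-9.176e-01) = 18.766647
converged: |Δa| < 1e-12 after 5 iterations
sag = a·(cosh(S/(2a)) − 1) = 18.766647·(cosh(1.071262) − 1) = 11.838353
T_max/T_min = cosh(S/(2a)) = 1.630819

a=18.767 sag=11.838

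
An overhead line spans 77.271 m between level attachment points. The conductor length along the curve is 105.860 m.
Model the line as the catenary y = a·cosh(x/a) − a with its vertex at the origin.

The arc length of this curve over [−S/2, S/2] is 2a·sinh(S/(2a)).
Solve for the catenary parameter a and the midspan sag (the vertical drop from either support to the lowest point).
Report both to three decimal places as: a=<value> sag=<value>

seed: a₀ = √(S³/(24(L−S))) = √(77.271³/(24·28.589)) = 25.931026
iter 1: u=1.489933  f(a)=+3.346e+00  f'(a)=-2.735e+00  a ← 25.931026 − (+3.346e+00/-2.735e+00) = 27.154541
iter 2: u=1.422801  f(a)=+2.514e-01  f'(a)=-2.338e+00  a ← 27.154541 − (+2.514e-01/-2.338e+00) = 27.262069
iter 3: u=1.417189  f(a)=+1.674e-03  f'(a)=-2.307e+00  a ← 27.262069 − (+1.674e-03/-2.307e+00) = 27.262794
iter 4: u=1.417151  f(a)=+7.530e-08  f'(a)=-2.307e+00  a ← 27.262794 − (+7.530e-08/-2.307e+00) = 27.262794
iter 5: u=1.417151  f(a)=+1.421e-14  f'(a)=-2.307e+00  a ← 27.262794 − (+1.421e-14/-2.307e+00) = 27.262794
converged: |Δa| < 1e-12 after 5 iterations
sag = a·(cosh(S/(2a)) − 1) = 27.262794·(cosh(1.417151) − 1) = 32.275805
T_max/T_min = cosh(S/(2a)) = 2.183877

a=27.263 sag=32.276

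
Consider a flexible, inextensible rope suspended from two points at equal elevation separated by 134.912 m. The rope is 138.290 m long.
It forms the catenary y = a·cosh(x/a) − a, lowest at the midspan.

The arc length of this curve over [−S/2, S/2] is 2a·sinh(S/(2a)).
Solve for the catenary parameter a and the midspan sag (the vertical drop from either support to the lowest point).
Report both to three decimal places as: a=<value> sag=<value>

seed: a₀ = √(S³/(24(L−S))) = √(134.912³/(24·3.378)) = 174.036535
iter 1: u=0.387597  f(a)=+2.547e-02  f'(a)=-3.941e-02  a ← 174.036535 − (+2.547e-02/-3.941e-02) = 174.682760
iter 2: u=0.386163  f(a)=+1.425e-04  f'(a)=-3.897e-02  a ← 174.682760 − (+1.425e-04/-3.897e-02) = 174.686418
iter 3: u=0.386155  f(a)=+4.521e-09  f'(a)=-3.896e-02  a ← 174.686418 − (+4.521e-09/-3.896e-02) = 174.686418
iter 4: u=0.386155  f(a)=-2.842e-14  f'(a)=-3.896e-02  a ← 174.686418 − (-2.842e-14/-3.896e-02) = 174.686418
converged: |Δa| < 1e-12 after 4 iterations
sag = a·(cosh(S/(2a)) − 1) = 174.686418·(cosh(0.386155) − 1) = 13.186879
T_max/T_min = cosh(S/(2a)) = 1.075489

a=174.686 sag=13.187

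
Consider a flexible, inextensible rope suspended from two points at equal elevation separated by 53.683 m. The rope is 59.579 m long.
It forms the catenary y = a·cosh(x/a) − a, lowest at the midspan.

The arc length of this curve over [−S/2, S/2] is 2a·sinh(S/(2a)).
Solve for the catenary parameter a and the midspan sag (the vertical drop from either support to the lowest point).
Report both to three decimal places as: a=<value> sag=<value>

seed: a₀ = √(S³/(24(L−S))) = √(53.683³/(24·5.896)) = 33.065174
iter 1: u=0.811776  f(a)=+1.973e-01  f'(a)=-3.807e-01  a ← 33.065174 − (+1.973e-01/-3.807e-01) = 33.583557
iter 2: u=0.799245  f(a)=+4.737e-03  f'(a)=-3.626e-01  a ← 33.583557 − (+4.737e-03/-3.626e-01) = 33.596619
iter 3: u=0.798935  f(a)=+2.878e-06  f'(a)=-3.622e-01  a ← 33.596619 − (+2.878e-06/-3.622e-01) = 33.596627
iter 4: u=0.798934  f(a)=+1.066e-12  f'(a)=-3.622e-01  a ← 33.596627 − (+1.066e-12/-3.622e-01) = 33.596627
converged: |Δa| < 1e-12 after 4 iterations
sag = a·(cosh(S/(2a)) − 1) = 33.596627·(cosh(0.798934) − 1) = 11.304906
T_max/T_min = cosh(S/(2a)) = 1.336489

a=33.597 sag=11.305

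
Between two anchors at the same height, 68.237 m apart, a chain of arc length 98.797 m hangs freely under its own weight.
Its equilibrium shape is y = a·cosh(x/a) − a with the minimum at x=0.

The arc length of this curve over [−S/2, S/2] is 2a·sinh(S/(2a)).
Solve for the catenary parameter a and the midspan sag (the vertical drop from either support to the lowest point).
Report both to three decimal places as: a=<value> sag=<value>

a=22.089 sag=32.023

seed: a₀ = √(S³/(24(L−S))) = √(68.237³/(24·30.560)) = 20.813619
iter 1: u=1.639239  f(a)=+4.379e+00  f'(a)=-3.805e+00  a ← 20.813619 − (+4.379e+00/-3.805e+00) = 21.964307
iter 2: u=1.553361  f(a)=+3.893e-01  f'(a)=-3.156e+00  a ← 21.964307 − (+3.893e-01/-3.156e+00) = 22.087672
iter 3: u=1.544685  f(a)=+3.742e-03  f'(a)=-3.096e+00  a ← 22.087672 − (+3.742e-03/-3.096e+00) = 22.088881
iter 4: u=1.544601  f(a)=+3.530e-07  f'(a)=-3.095e+00  a ← 22.088881 − (+3.530e-07/-3.095e+00) = 22.088881
iter 5: u=1.544601  f(a)=-1.421e-14  f'(a)=-3.095e+00  a ← 22.088881 − (-1.421e-14/-3.095e+00) = 22.088881
converged: |Δa| < 1e-12 after 5 iterations
sag = a·(cosh(S/(2a)) − 1) = 22.088881·(cosh(1.544601) − 1) = 32.023322
T_max/T_min = cosh(S/(2a)) = 2.449748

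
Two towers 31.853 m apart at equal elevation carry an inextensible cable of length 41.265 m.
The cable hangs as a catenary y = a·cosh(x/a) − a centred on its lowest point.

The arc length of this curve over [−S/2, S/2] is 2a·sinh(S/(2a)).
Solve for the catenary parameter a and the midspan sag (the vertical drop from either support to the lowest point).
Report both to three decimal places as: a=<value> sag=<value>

seed: a₀ = √(S³/(24(L−S))) = √(31.853³/(24·9.412)) = 11.961315
iter 1: u=1.331501  f(a)=+8.704e-01  f'(a)=-1.871e+00  a ← 11.961315 − (+8.704e-01/-1.871e+00) = 12.426532
iter 2: u=1.281653  f(a)=+5.336e-02  f'(a)=-1.648e+00  a ← 12.426532 − (+5.336e-02/-1.648e+00) = 12.458909
iter 3: u=1.278322  f(a)=+2.295e-04  f'(a)=-1.634e+00  a ← 12.458909 − (+2.295e-04/-1.634e+00) = 12.459049
iter 4: u=1.278308  f(a)=+4.284e-09  f'(a)=-1.634e+00  a ← 12.459049 − (+4.284e-09/-1.634e+00) = 12.459049
iter 5: u=1.278308  f(a)=+0.000e+00  f'(a)=-1.634e+00  a ← 12.459049 − (+0.000e+00/-1.634e+00) = 12.459049
converged: |Δa| < 1e-12 after 5 iterations
sag = a·(cosh(S/(2a)) − 1) = 12.459049·(cosh(1.278308) − 1) = 11.643398
T_max/T_min = cosh(S/(2a)) = 1.934533

a=12.459 sag=11.643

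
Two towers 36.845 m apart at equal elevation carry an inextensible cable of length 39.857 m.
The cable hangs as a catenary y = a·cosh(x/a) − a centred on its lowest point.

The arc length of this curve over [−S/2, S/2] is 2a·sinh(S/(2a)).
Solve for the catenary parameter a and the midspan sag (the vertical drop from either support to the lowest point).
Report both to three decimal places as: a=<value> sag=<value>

seed: a₀ = √(S³/(24(L−S))) = √(36.845³/(24·3.012)) = 26.304784
iter 1: u=0.700348  f(a)=+7.474e-02  f'(a)=-2.404e-01  a ← 26.304784 − (+7.474e-02/-2.404e-01) = 26.615615
iter 2: u=0.692169  f(a)=+1.345e-03  f'(a)=-2.319e-01  a ← 26.615615 − (+1.345e-03/-2.319e-01) = 26.621418
iter 3: u=0.692018  f(a)=+4.537e-07  f'(a)=-2.317e-01  a ← 26.621418 − (+4.537e-07/-2.317e-01) = 26.621420
iter 4: u=0.692018  f(a)=+4.263e-14  f'(a)=-2.317e-01  a ← 26.621420 − (+4.263e-14/-2.317e-01) = 26.621420
converged: |Δa| < 1e-12 after 4 iterations
sag = a·(cosh(S/(2a)) − 1) = 26.621420·(cosh(0.692018) − 1) = 6.632830
T_max/T_min = cosh(S/(2a)) = 1.249154

a=26.621 sag=6.633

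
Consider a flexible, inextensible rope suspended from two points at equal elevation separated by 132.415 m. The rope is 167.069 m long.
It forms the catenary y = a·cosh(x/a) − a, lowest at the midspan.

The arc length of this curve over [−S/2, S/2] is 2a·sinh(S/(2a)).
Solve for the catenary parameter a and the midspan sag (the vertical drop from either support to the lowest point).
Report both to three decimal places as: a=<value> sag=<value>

a=54.796 sag=45.107

seed: a₀ = √(S³/(24(L−S))) = √(132.415³/(24·34.654)) = 52.835214
iter 1: u=1.253094  f(a)=+2.825e+00  f'(a)=-1.530e+00  a ← 52.835214 − (+2.825e+00/-1.530e+00) = 54.681867
iter 2: u=1.210776  f(a)=+1.548e-01  f'(a)=-1.366e+00  a ← 54.681867 − (+1.548e-01/-1.366e+00) = 54.795216
iter 3: u=1.208272  f(a)=+5.251e-04  f'(a)=-1.357e+00  a ← 54.795216 − (+5.251e-04/-1.357e+00) = 54.795603
iter 4: u=1.208263  f(a)=+6.082e-09  f'(a)=-1.357e+00  a ← 54.795603 − (+6.082e-09/-1.357e+00) = 54.795603
iter 5: u=1.208263  f(a)=-5.684e-14  f'(a)=-1.357e+00  a ← 54.795603 − (-5.684e-14/-1.357e+00) = 54.795603
converged: |Δa| < 1e-12 after 5 iterations
sag = a·(cosh(S/(2a)) − 1) = 54.795603·(cosh(1.208263) − 1) = 45.107204
T_max/T_min = cosh(S/(2a)) = 1.823190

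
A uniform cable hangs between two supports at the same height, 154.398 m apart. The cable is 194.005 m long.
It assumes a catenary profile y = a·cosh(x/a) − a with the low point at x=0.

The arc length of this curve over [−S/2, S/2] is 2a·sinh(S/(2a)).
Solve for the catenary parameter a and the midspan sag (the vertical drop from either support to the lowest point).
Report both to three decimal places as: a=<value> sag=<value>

seed: a₀ = √(S³/(24(L−S))) = √(154.398³/(24·39.607)) = 62.225860
iter 1: u=1.240626  f(a)=+3.162e+00  f'(a)=-1.480e+00  a ← 62.225860 − (+3.162e+00/-1.480e+00) = 64.362433
iter 2: u=1.199442  f(a)=+1.702e-01  f'(a)=-1.325e+00  a ← 64.362433 − (+1.702e-01/-1.325e+00) = 64.490895
iter 3: u=1.197053  f(a)=+5.548e-04  f'(a)=-1.316e+00  a ← 64.490895 − (+5.548e-04/-1.316e+00) = 64.491317
iter 4: u=1.197045  f(a)=+5.940e-09  f'(a)=-1.316e+00  a ← 64.491317 − (+5.940e-09/-1.316e+00) = 64.491317
iter 5: u=1.197045  f(a)=+5.684e-14  f'(a)=-1.316e+00  a ← 64.491317 − (+5.684e-14/-1.316e+00) = 64.491317
converged: |Δa| < 1e-12 after 5 iterations
sag = a·(cosh(S/(2a)) − 1) = 64.491317·(cosh(1.197045) − 1) = 51.993081
T_max/T_min = cosh(S/(2a)) = 1.806203

a=64.491 sag=51.993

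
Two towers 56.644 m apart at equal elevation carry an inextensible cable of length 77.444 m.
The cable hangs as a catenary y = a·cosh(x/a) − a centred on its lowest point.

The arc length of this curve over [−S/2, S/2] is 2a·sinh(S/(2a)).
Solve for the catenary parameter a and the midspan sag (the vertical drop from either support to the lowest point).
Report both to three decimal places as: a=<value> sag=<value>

seed: a₀ = √(S³/(24(L−S))) = √(56.644³/(24·20.800)) = 19.080668
iter 1: u=1.484330  f(a)=+2.415e+00  f'(a)=-2.700e+00  a ← 19.080668 − (+2.415e+00/-2.700e+00) = 19.975247
iter 2: u=1.417855  f(a)=+1.802e-01  f'(a)=-2.311e+00  a ← 19.975247 − (+1.802e-01/-2.311e+00) = 20.053253
iter 3: u=1.412339  f(a)=+1.183e-03  f'(a)=-2.280e+00  a ← 20.053253 − (+1.183e-03/-2.280e+00) = 20.053772
iter 4: u=1.412303  f(a)=+5.167e-08  f'(a)=-2.280e+00  a ← 20.053772 − (+5.167e-08/-2.280e+00) = 20.053772
iter 5: u=1.412303  f(a)=+0.000e+00  f'(a)=-2.280e+00  a ← 20.053772 − (+0.000e+00/-2.280e+00) = 20.053772
converged: |Δa| < 1e-12 after 5 iterations
sag = a·(cosh(S/(2a)) − 1) = 20.053772·(cosh(1.412303) − 1) = 23.552960
T_max/T_min = cosh(S/(2a)) = 2.174490

a=20.054 sag=23.553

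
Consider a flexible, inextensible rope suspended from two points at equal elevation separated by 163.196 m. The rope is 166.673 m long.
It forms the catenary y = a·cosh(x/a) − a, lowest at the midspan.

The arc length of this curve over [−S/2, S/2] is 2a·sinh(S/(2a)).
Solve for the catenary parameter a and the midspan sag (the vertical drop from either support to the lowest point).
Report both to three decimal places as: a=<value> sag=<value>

a=228.947 sag=14.696

seed: a₀ = √(S³/(24(L−S))) = √(163.196³/(24·3.477)) = 228.221365
iter 1: u=0.357539  f(a)=+2.229e-02  f'(a)=-3.086e-02  a ← 228.221365 − (+2.229e-02/-3.086e-02) = 228.943674
iter 2: u=0.356411  f(a)=+1.063e-04  f'(a)=-3.057e-02  a ← 228.943674 − (+1.063e-04/-3.057e-02) = 228.947151
iter 3: u=0.356405  f(a)=+2.441e-09  f'(a)=-3.057e-02  a ← 228.947151 − (+2.441e-09/-3.057e-02) = 228.947151
iter 4: u=0.356405  f(a)=-2.842e-14  f'(a)=-3.057e-02  a ← 228.947151 − (-2.842e-14/-3.057e-02) = 228.947151
converged: |Δa| < 1e-12 after 4 iterations
sag = a·(cosh(S/(2a)) − 1) = 228.947151·(cosh(0.356405) − 1) = 14.695559
T_max/T_min = cosh(S/(2a)) = 1.064188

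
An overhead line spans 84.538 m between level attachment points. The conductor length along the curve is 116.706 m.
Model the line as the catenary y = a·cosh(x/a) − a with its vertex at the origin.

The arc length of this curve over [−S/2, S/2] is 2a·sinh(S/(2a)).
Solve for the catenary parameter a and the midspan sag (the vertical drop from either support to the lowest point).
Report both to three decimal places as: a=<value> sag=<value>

a=29.449 sag=35.914

seed: a₀ = √(S³/(24(L−S))) = √(84.538³/(24·32.168)) = 27.974369
iter 1: u=1.510990  f(a)=+3.878e+00  f'(a)=-2.870e+00  a ← 27.974369 − (+3.878e+00/-2.870e+00) = 29.325866
iter 2: u=1.441356  f(a)=+2.988e-01  f'(a)=-2.443e+00  a ← 29.325866 − (+2.988e-01/-2.443e+00) = 29.448158
iter 3: u=1.435370  f(a)=+2.100e-03  f'(a)=-2.409e+00  a ← 29.448158 − (+2.100e-03/-2.409e+00) = 29.449030
iter 4: u=1.435327  f(a)=+1.054e-07  f'(a)=-2.409e+00  a ← 29.449030 − (+1.054e-07/-2.409e+00) = 29.449030
iter 5: u=1.435327  f(a)=+0.000e+00  f'(a)=-2.409e+00  a ← 29.449030 − (+0.000e+00/-2.409e+00) = 29.449030
converged: |Δa| < 1e-12 after 5 iterations
sag = a·(cosh(S/(2a)) − 1) = 29.449030·(cosh(1.435327) − 1) = 35.913941
T_max/T_min = cosh(S/(2a)) = 2.219529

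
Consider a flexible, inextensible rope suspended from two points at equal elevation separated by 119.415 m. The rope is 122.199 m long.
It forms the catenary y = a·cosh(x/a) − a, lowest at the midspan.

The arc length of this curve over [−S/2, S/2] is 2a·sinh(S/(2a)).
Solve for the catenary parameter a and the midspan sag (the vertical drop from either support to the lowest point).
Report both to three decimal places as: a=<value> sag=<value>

a=160.198 sag=11.256

seed: a₀ = √(S³/(24(L−S))) = √(119.415³/(24·2.784)) = 159.642341
iter 1: u=0.374008  f(a)=+1.954e-02  f'(a)=-3.537e-02  a ← 159.642341 − (+1.954e-02/-3.537e-02) = 160.194716
iter 2: u=0.372718  f(a)=+1.019e-04  f'(a)=-3.500e-02  a ← 160.194716 − (+1.019e-04/-3.500e-02) = 160.197626
iter 3: u=0.372712  f(a)=+2.801e-09  f'(a)=-3.500e-02  a ← 160.197626 − (+2.801e-09/-3.500e-02) = 160.197626
iter 4: u=0.372712  f(a)=-1.421e-14  f'(a)=-3.500e-02  a ← 160.197626 − (-1.421e-14/-3.500e-02) = 160.197626
converged: |Δa| < 1e-12 after 4 iterations
sag = a·(cosh(S/(2a)) − 1) = 160.197626·(cosh(0.372712) − 1) = 11.256240
T_max/T_min = cosh(S/(2a)) = 1.070265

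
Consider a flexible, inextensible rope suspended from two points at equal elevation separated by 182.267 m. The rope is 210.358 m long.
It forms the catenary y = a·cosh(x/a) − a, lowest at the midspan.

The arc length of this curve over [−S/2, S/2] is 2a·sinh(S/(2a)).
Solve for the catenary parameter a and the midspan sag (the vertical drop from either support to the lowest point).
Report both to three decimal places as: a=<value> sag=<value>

seed: a₀ = √(S³/(24(L−S))) = √(182.267³/(24·28.091)) = 94.770429
iter 1: u=0.961624  f(a)=+1.328e+00  f'(a)=-6.495e-01  a ← 94.770429 − (+1.328e+00/-6.495e-01) = 96.814797
iter 2: u=0.941318  f(a)=+4.418e-02  f'(a)=-6.069e-01  a ← 96.814797 − (+4.418e-02/-6.069e-01) = 96.887592
iter 3: u=0.940611  f(a)=+5.264e-05  f'(a)=-6.055e-01  a ← 96.887592 − (+5.264e-05/-6.055e-01) = 96.887679
iter 4: u=0.940610  f(a)=+7.495e-11  f'(a)=-6.055e-01  a ← 96.887679 − (+7.495e-11/-6.055e-01) = 96.887679
iter 5: u=0.940610  f(a)=+0.000e+00  f'(a)=-6.055e-01  a ← 96.887679 − (+0.000e+00/-6.055e-01) = 96.887679
converged: |Δa| < 1e-12 after 5 iterations
sag = a·(cosh(S/(2a)) − 1) = 96.887679·(cosh(0.940610) − 1) = 46.115273
T_max/T_min = cosh(S/(2a)) = 1.475966

a=96.888 sag=46.115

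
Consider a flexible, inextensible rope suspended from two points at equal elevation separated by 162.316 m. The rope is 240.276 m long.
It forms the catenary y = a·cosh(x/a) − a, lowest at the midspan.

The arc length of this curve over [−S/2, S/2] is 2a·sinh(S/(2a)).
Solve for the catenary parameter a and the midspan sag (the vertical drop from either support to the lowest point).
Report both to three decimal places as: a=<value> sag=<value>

a=50.931 sag=79.557

seed: a₀ = √(S³/(24(L−S))) = √(162.316³/(24·77.960)) = 47.807987
iter 1: u=1.697582  f(a)=+1.204e+01  f'(a)=-4.303e+00  a ← 47.807987 − (+1.204e+01/-4.303e+00) = 50.604821
iter 2: u=1.603760  f(a)=+1.137e+00  f'(a)=-3.525e+00  a ← 50.604821 − (+1.137e+00/-3.525e+00) = 50.927334
iter 3: u=1.593604  f(a)=+1.248e-02  f'(a)=-3.448e+00  a ← 50.927334 − (+1.248e-02/-3.448e+00) = 50.930955
iter 4: u=1.593491  f(a)=+1.542e-06  f'(a)=-3.448e+00  a ← 50.930955 − (+1.542e-06/-3.448e+00) = 50.930955
iter 5: u=1.593491  f(a)=+8.527e-14  f'(a)=-3.448e+00  a ← 50.930955 − (+8.527e-14/-3.448e+00) = 50.930955
converged: |Δa| < 1e-12 after 5 iterations
sag = a·(cosh(S/(2a)) − 1) = 50.930955·(cosh(1.593491) − 1) = 79.556980
T_max/T_min = cosh(S/(2a)) = 2.562056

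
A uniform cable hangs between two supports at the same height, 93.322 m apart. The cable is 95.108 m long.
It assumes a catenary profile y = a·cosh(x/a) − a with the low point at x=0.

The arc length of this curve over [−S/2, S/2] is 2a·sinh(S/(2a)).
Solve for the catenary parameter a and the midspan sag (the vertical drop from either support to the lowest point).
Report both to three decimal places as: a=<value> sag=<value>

a=138.092 sag=7.959

seed: a₀ = √(S³/(24(L−S))) = √(93.322³/(24·1.786)) = 137.698658
iter 1: u=0.338863  f(a)=+1.028e-02  f'(a)=-2.624e-02  a ← 137.698658 − (+1.028e-02/-2.624e-02) = 138.090515
iter 2: u=0.337902  f(a)=+4.406e-05  f'(a)=-2.602e-02  a ← 138.090515 − (+4.406e-05/-2.602e-02) = 138.092208
iter 3: u=0.337897  f(a)=+8.166e-10  f'(a)=-2.601e-02  a ← 138.092208 − (+8.166e-10/-2.601e-02) = 138.092208
iter 4: u=0.337897  f(a)=+0.000e+00  f'(a)=-2.601e-02  a ← 138.092208 − (+0.000e+00/-2.601e-02) = 138.092208
converged: |Δa| < 1e-12 after 4 iterations
sag = a·(cosh(S/(2a)) − 1) = 138.092208·(cosh(0.337897) − 1) = 7.958608
T_max/T_min = cosh(S/(2a)) = 1.057633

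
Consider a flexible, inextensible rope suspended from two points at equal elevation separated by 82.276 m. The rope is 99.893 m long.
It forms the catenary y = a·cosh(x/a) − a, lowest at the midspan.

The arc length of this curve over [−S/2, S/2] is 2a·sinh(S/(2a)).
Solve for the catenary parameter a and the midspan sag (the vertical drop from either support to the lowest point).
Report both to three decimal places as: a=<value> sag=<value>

a=37.407 sag=24.995

seed: a₀ = √(S³/(24(L−S))) = √(82.276³/(24·17.617)) = 36.294278
iter 1: u=1.133457  f(a)=+1.167e+00  f'(a)=-1.101e+00  a ← 36.294278 − (+1.167e+00/-1.101e+00) = 37.353771
iter 2: u=1.101308  f(a)=+5.305e-02  f'(a)=-1.003e+00  a ← 37.353771 − (+5.305e-02/-1.003e+00) = 37.406642
iter 3: u=1.099751  f(a)=+1.212e-04  f'(a)=-9.987e-01  a ← 37.406642 − (+1.212e-04/-9.987e-01) = 37.406764
iter 4: u=1.099748  f(a)=+6.356e-10  f'(a)=-9.987e-01  a ← 37.406764 − (+6.356e-10/-9.987e-01) = 37.406764
iter 5: u=1.099748  f(a)=+1.421e-14  f'(a)=-9.987e-01  a ← 37.406764 − (+1.421e-14/-9.987e-01) = 37.406764
converged: |Δa| < 1e-12 after 5 iterations
sag = a·(cosh(S/(2a)) − 1) = 37.406764·(cosh(1.099748) − 1) = 24.994509
T_max/T_min = cosh(S/(2a)) = 1.668182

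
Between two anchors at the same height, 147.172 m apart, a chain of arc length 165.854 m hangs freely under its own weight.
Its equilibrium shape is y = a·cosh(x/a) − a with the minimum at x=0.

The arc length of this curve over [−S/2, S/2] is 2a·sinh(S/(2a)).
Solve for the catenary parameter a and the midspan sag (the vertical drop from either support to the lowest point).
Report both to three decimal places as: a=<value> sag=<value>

seed: a₀ = √(S³/(24(L−S))) = √(147.172³/(24·18.682)) = 84.318036
iter 1: u=0.872720  f(a)=+7.245e-01  f'(a)=-4.778e-01  a ← 84.318036 − (+7.245e-01/-4.778e-01) = 85.834290
iter 2: u=0.857303  f(a)=+2.000e-02  f'(a)=-4.518e-01  a ← 85.834290 − (+2.000e-02/-4.518e-01) = 85.878571
iter 3: u=0.856861  f(a)=+1.621e-05  f'(a)=-4.510e-01  a ← 85.878571 − (+1.621e-05/-4.510e-01) = 85.878607
iter 4: u=0.856861  f(a)=+1.063e-11  f'(a)=-4.510e-01  a ← 85.878607 − (+1.063e-11/-4.510e-01) = 85.878607
converged: |Δa| < 1e-12 after 4 iterations
sag = a·(cosh(S/(2a)) − 1) = 85.878607·(cosh(0.856861) − 1) = 33.503228
T_max/T_min = cosh(S/(2a)) = 1.390123

a=85.879 sag=33.503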